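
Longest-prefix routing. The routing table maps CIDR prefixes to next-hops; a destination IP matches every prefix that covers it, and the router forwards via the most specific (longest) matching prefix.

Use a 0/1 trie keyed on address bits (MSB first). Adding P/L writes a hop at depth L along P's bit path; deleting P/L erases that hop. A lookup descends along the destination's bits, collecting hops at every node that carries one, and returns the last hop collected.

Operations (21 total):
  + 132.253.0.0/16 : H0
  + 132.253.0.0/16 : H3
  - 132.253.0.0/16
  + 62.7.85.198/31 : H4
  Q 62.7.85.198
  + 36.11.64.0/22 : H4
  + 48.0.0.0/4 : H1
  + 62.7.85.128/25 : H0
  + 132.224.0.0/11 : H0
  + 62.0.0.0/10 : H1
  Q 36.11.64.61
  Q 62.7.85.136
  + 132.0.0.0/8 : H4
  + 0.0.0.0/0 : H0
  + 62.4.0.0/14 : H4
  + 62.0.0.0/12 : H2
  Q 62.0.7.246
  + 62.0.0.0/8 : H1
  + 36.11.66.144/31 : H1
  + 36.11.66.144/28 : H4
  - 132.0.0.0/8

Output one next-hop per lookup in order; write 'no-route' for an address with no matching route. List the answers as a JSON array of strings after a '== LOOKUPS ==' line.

Process each operation:
  add 132.253.0.0/16 -> H0 at depth 16
  add 132.253.0.0/16 -> H3 at depth 16
  del 132.253.0.0/16 (clear depth 16)
  add 62.7.85.198/31 -> H4 at depth 31
  ? 62.7.85.198  path d0:-→d1:-→d2:-→d3:-→d4:-→d5:-→d6:-→d7:-→d8:-→d9:-→d10:-→d11:-→d12:-→d13:-→d14:-→d15:-→d16:-→d17:-→d18:-→d19:-→d20:-→d21:-→d22:-→d23:-→d24:-→d25:-→d26:-→d27:-→d28:-→d29:-→d30:-→d31:H4  best=H4
  add 36.11.64.0/22 -> H4 at depth 22
  add 48.0.0.0/4 -> H1 at depth 4
  add 62.7.85.128/25 -> H0 at depth 25
  add 132.224.0.0/11 -> H0 at depth 11
  add 62.0.0.0/10 -> H1 at depth 10
  ? 36.11.64.61  path d0:-→d1:-→d2:-→d3:-→d4:-→d5:-→d6:-→d7:-→d8:-→d9:-→d10:-→d11:-→d12:-→d13:-→d14:-→d15:-→d16:-→d17:-→d18:-→d19:-→d20:-→d21:-→d22:H4  best=H4
  ? 62.7.85.136  path d0:-→d1:-→d2:-→d3:-→d4:H1→d5:-→d6:-→d7:-→d8:-→d9:-→d10:H1→d11:-→d12:-→d13:-→d14:-→d15:-→d16:-→d17:-→d18:-→d19:-→d20:-→d21:-→d22:-→d23:-→d24:-→d25:H0  best=H0
  add 132.0.0.0/8 -> H4 at depth 8
  add 0.0.0.0/0 -> H0 at depth 0
  add 62.4.0.0/14 -> H4 at depth 14
  add 62.0.0.0/12 -> H2 at depth 12
  ? 62.0.7.246  path d0:H0→d1:-→d2:-→d3:-→d4:H1→d5:-→d6:-→d7:-→d8:-→d9:-→d10:H1→d11:-→d12:H2→d13:-  best=H2
  add 62.0.0.0/8 -> H1 at depth 8
  add 36.11.66.144/31 -> H1 at depth 31
  add 36.11.66.144/28 -> H4 at depth 28
  del 132.0.0.0/8 (clear depth 8)

== LOOKUPS ==
["H4","H4","H0","H2"]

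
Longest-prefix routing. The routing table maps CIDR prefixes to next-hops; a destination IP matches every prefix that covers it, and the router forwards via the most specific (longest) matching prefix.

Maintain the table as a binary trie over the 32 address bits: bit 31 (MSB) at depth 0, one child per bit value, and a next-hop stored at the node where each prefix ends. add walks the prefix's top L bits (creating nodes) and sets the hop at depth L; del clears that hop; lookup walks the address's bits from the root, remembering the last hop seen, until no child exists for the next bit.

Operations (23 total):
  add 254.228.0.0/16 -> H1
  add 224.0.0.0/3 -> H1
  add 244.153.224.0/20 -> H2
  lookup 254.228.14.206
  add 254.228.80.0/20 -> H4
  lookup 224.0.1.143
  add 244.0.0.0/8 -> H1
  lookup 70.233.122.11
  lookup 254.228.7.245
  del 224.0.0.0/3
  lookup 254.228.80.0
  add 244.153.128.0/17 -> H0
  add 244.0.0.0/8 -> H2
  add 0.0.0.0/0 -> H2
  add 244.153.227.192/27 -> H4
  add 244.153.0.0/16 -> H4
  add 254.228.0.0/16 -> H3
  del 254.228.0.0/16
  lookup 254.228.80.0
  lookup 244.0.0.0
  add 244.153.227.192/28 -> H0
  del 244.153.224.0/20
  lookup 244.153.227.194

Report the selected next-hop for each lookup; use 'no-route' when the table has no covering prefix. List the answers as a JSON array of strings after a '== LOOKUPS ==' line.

Process each operation:
  add 254.228.0.0/16 -> H1 at depth 16
  add 224.0.0.0/3 -> H1 at depth 3
  add 244.153.224.0/20 -> H2 at depth 20
  ? 254.228.14.206  path d0:-→d1:-→d2:-→d3:H1→d4:-→d5:-→d6:-→d7:-→d8:-→d9:-→d10:-→d11:-→d12:-→d13:-→d14:-→d15:-→d16:H1  best=H1
  add 254.228.80.0/20 -> H4 at depth 20
  ? 224.0.1.143  path d0:-→d1:-→d2:-→d3:H1  best=H1
  add 244.0.0.0/8 -> H1 at depth 8
  ? 70.233.122.11  path d0:-  best=no-route
  ? 254.228.7.245  path d0:-→d1:-→d2:-→d3:H1→d4:-→d5:-→d6:-→d7:-→d8:-→d9:-→d10:-→d11:-→d12:-→d13:-→d14:-→d15:-→d16:H1→d17:-  best=H1
  del 224.0.0.0/3 (clear depth 3)
  ? 254.228.80.0  path d0:-→d1:-→d2:-→d3:-→d4:-→d5:-→d6:-→d7:-→d8:-→d9:-→d10:-→d11:-→d12:-→d13:-→d14:-→d15:-→d16:H1→d17:-→d18:-→d19:-→d20:H4  best=H4
  add 244.153.128.0/17 -> H0 at depth 17
  add 244.0.0.0/8 -> H2 at depth 8
  add 0.0.0.0/0 -> H2 at depth 0
  add 244.153.227.192/27 -> H4 at depth 27
  add 244.153.0.0/16 -> H4 at depth 16
  add 254.228.0.0/16 -> H3 at depth 16
  del 254.228.0.0/16 (clear depth 16)
  ? 254.228.80.0  path d0:H2→d1:-→d2:-→d3:-→d4:-→d5:-→d6:-→d7:-→d8:-→d9:-→d10:-→d11:-→d12:-→d13:-→d14:-→d15:-→d16:-→d17:-→d18:-→d19:-→d20:H4  best=H4
  ? 244.0.0.0  path d0:H2→d1:-→d2:-→d3:-→d4:-→d5:-→d6:-→d7:-→d8:H2  best=H2
  add 244.153.227.192/28 -> H0 at depth 28
  del 244.153.224.0/20 (clear depth 20)
  ? 244.153.227.194  path d0:H2→d1:-→d2:-→d3:-→d4:-→d5:-→d6:-→d7:-→d8:H2→d9:-→d10:-→d11:-→d12:-→d13:-→d14:-→d15:-→d16:H4→d17:H0→d18:-→d19:-→d20:-→d21:-→d22:-→d23:-→d24:-→d25:-→d26:-→d27:H4→d28:H0  best=H0

== LOOKUPS ==
["H1","H1","no-route","H1","H4","H4","H2","H0"]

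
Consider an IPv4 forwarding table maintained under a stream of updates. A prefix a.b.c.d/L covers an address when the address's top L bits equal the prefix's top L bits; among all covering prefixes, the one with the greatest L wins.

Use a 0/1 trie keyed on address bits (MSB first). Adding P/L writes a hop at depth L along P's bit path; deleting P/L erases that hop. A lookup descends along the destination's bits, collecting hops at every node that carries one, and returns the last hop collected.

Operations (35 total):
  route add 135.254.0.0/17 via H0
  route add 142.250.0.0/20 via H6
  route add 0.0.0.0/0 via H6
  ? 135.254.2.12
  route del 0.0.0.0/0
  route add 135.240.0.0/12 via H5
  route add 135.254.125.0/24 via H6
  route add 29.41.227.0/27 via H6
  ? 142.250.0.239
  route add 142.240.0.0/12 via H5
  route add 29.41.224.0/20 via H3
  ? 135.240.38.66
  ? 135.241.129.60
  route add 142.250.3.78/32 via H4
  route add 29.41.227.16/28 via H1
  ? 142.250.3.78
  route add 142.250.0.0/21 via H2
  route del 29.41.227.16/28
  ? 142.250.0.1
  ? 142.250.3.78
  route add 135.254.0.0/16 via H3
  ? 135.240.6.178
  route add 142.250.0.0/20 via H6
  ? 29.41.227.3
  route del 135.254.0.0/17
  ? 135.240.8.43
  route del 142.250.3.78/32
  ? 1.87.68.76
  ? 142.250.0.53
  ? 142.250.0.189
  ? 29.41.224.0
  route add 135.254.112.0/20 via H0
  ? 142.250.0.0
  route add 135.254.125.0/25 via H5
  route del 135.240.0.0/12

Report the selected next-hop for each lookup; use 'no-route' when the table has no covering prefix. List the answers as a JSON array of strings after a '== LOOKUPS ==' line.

Apply in order:
  add 135.254.0.0/17 -> H0 at depth 17
  add 142.250.0.0/20 -> H6 at depth 20
  add 0.0.0.0/0 -> H6 at depth 0
  lookup 135.254.2.12: bits 10000111111111100 walk d0:H6→d1:-→d2:-→d3:-→d4:-→d5:-→d6:-→d7:-→d8:-→d9:-→d10:-→d11:-→d12:-→d13:-→d14:-→d15:-→d16:-→d17:H0 -> H0
  - 0.0.0.0/0 clear@0
  add 135.240.0.0/12 -> H5 at depth 12
  add 135.254.125.0/24 -> H6 at depth 24
  add 29.41.227.0/27 -> H6 at depth 27
  lookup 142.250.0.239: bits 10001110111110100000 walk d0:-→d1:-→d2:-→d3:-→d4:-→d5:-→d6:-→d7:-→d8:-→d9:-→d10:-→d11:-→d12:-→d13:-→d14:-→d15:-→d16:-→d17:-→d18:-→d19:-→d20:H6 -> H6
  add 142.240.0.0/12 -> H5 at depth 12
  add 29.41.224.0/20 -> H3 at depth 20
  lookup 135.240.38.66: bits 100001111111 walk d0:-→d1:-→d2:-→d3:-→d4:-→d5:-→d6:-→d7:-→d8:-→d9:-→d10:-→d11:-→d12:H5 -> H5
  lookup 135.241.129.60: bits 100001111111 walk d0:-→d1:-→d2:-→d3:-→d4:-→d5:-→d6:-→d7:-→d8:-→d9:-→d10:-→d11:-→d12:H5 -> H5
  add 142.250.3.78/32 -> H4 at depth 32
  add 29.41.227.16/28 -> H1 at depth 28
  lookup 142.250.3.78: bits 10001110111110100000001101001110 walk d0:-→d1:-→d2:-→d3:-→d4:-→d5:-→d6:-→d7:-→d8:-→d9:-→d10:-→d11:-→d12:H5→d13:-→d14:-→d15:-→d16:-→d17:-→d18:-→d19:-→d20:H6→d21:-→d22:-→d23:-→d24:-→d25:-→d26:-→d27:-→d28:-→d29:-→d30:-→d31:-→d32:H4 -> H4
  add 142.250.0.0/21 -> H2 at depth 21
  - 29.41.227.16/28 clear@28
  lookup 142.250.0.1: bits 1000111011111010000000 walk d0:-→d1:-→d2:-→d3:-→d4:-→d5:-→d6:-→d7:-→d8:-→d9:-→d10:-→d11:-→d12:H5→d13:-→d14:-→d15:-→d16:-→d17:-→d18:-→d19:-→d20:H6→d21:H2→d22:- -> H2
  lookup 142.250.3.78: bits 10001110111110100000001101001110 walk d0:-→d1:-→d2:-→d3:-→d4:-→d5:-→d6:-→d7:-→d8:-→d9:-→d10:-→d11:-→d12:H5→d13:-→d14:-→d15:-→d16:-→d17:-→d18:-→d19:-→d20:H6→d21:H2→d22:-→d23:-→d24:-→d25:-→d26:-→d27:-→d28:-→d29:-→d30:-→d31:-→d32:H4 -> H4
  add 135.254.0.0/16 -> H3 at depth 16
  lookup 135.240.6.178: bits 100001111111 walk d0:-→d1:-→d2:-→d3:-→d4:-→d5:-→d6:-→d7:-→d8:-→d9:-→d10:-→d11:-→d12:H5 -> H5
  add 142.250.0.0/20 -> H6 at depth 20
  lookup 29.41.227.3: bits 000111010010100111100011000 walk d0:-→d1:-→d2:-→d3:-→d4:-→d5:-→d6:-→d7:-→d8:-→d9:-→d10:-→d11:-→d12:-→d13:-→d14:-→d15:-→d16:-→d17:-→d18:-→d19:-→d20:H3→d21:-→d22:-→d23:-→d24:-→d25:-→d26:-→d27:H6 -> H6
  - 135.254.0.0/17 clear@17
  lookup 135.240.8.43: bits 100001111111 walk d0:-→d1:-→d2:-→d3:-→d4:-→d5:-→d6:-→d7:-→d8:-→d9:-→d10:-→d11:-→d12:H5 -> H5
  - 142.250.3.78/32 clear@32
  lookup 1.87.68.76: bits 000 walk d0:-→d1:-→d2:-→d3:- -> no-route
  lookup 142.250.0.53: bits 1000111011111010000000 walk d0:-→d1:-→d2:-→d3:-→d4:-→d5:-→d6:-→d7:-→d8:-→d9:-→d10:-→d11:-→d12:H5→d13:-→d14:-→d15:-→d16:-→d17:-→d18:-→d19:-→d20:H6→d21:H2→d22:- -> H2
  lookup 142.250.0.189: bits 1000111011111010000000 walk d0:-→d1:-→d2:-→d3:-→d4:-→d5:-→d6:-→d7:-→d8:-→d9:-→d10:-→d11:-→d12:H5→d13:-→d14:-→d15:-→d16:-→d17:-→d18:-→d19:-→d20:H6→d21:H2→d22:- -> H2
  lookup 29.41.224.0: bits 0001110100101001111000 walk d0:-→d1:-→d2:-→d3:-→d4:-→d5:-→d6:-→d7:-→d8:-→d9:-→d10:-→d11:-→d12:-→d13:-→d14:-→d15:-→d16:-→d17:-→d18:-→d19:-→d20:H3→d21:-→d22:- -> H3
  add 135.254.112.0/20 -> H0 at depth 20
  lookup 142.250.0.0: bits 1000111011111010000000 walk d0:-→d1:-→d2:-→d3:-→d4:-→d5:-→d6:-→d7:-→d8:-→d9:-→d10:-→d11:-→d12:H5→d13:-→d14:-→d15:-→d16:-→d17:-→d18:-→d19:-→d20:H6→d21:H2→d22:- -> H2
  add 135.254.125.0/25 -> H5 at depth 25
  - 135.240.0.0/12 clear@12

== LOOKUPS ==
["H0","H6","H5","H5","H4","H2","H4","H5","H6","H5","no-route","H2","H2","H3","H2"]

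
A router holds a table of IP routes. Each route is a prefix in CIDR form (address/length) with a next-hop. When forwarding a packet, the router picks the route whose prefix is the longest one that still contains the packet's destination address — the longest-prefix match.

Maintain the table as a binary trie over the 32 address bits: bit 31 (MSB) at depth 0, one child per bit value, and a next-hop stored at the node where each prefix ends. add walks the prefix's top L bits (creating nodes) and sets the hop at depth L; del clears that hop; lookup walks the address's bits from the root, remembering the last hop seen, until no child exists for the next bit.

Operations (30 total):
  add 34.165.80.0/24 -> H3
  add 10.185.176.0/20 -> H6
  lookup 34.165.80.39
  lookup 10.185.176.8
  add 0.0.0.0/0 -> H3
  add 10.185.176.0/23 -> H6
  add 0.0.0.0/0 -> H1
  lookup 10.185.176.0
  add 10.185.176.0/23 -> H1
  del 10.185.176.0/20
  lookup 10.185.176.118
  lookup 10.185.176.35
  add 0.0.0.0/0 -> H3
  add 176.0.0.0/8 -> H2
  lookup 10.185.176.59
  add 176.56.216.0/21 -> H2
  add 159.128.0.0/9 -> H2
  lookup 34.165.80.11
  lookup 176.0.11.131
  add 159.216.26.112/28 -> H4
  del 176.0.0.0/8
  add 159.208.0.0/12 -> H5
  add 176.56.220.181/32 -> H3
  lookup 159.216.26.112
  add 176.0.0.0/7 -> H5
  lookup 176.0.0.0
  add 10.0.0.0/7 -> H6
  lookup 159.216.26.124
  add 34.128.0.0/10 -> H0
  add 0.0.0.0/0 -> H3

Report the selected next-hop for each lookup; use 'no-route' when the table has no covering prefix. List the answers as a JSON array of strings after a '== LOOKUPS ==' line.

Process each operation:
  + 34.165.80.0/24 (H3) depth=24
  + 10.185.176.0/20 (H6) depth=20
  lookup 34.165.80.39: bits 001000101010010101010000 walk d0:-→d1:-→d2:-→d3:-→d4:-→d5:-→d6:-→d7:-→d8:-→d9:-→d10:-→d11:-→d12:-→d13:-→d14:-→d15:-→d16:-→d17:-→d18:-→d19:-→d20:-→d21:-→d22:-→d23:-→d24:H3 -> H3
  lookup 10.185.176.8: bits 00001010101110011011 walk d0:-→d1:-→d2:-→d3:-→d4:-→d5:-→d6:-→d7:-→d8:-→d9:-→d10:-→d11:-→d12:-→d13:-→d14:-→d15:-→d16:-→d17:-→d18:-→d19:-→d20:H6 -> H6
  + 0.0.0.0/0 (H3) depth=0
  + 10.185.176.0/23 (H6) depth=23
  + 0.0.0.0/0 (H1) depth=0
  lookup 10.185.176.0: bits 00001010101110011011000 walk d0:H1→d1:-→d2:-→d3:-→d4:-→d5:-→d6:-→d7:-→d8:-→d9:-→d10:-→d11:-→d12:-→d13:-→d14:-→d15:-→d16:-→d17:-→d18:-→d19:-→d20:H6→d21:-→d22:-→d23:H6 -> H6
  + 10.185.176.0/23 (H1) depth=23
  del 10.185.176.0/20 (clear depth 20)
  lookup 10.185.176.118: bits 00001010101110011011000 walk d0:H1→d1:-→d2:-→d3:-→d4:-→d5:-→d6:-→d7:-→d8:-→d9:-→d10:-→d11:-→d12:-→d13:-→d14:-→d15:-→d16:-→d17:-→d18:-→d19:-→d20:-→d21:-→d22:-→d23:H1 -> H1
  lookup 10.185.176.35: bits 00001010101110011011000 walk d0:H1→d1:-→d2:-→d3:-→d4:-→d5:-→d6:-→d7:-→d8:-→d9:-→d10:-→d11:-→d12:-→d13:-→d14:-→d15:-→d16:-→d17:-→d18:-→d19:-→d20:-→d21:-→d22:-→d23:H1 -> H1
  + 0.0.0.0/0 (H3) depth=0
  + 176.0.0.0/8 (H2) depth=8
  lookup 10.185.176.59: bits 00001010101110011011000 walk d0:H3→d1:-→d2:-→d3:-→d4:-→d5:-→d6:-→d7:-→d8:-→d9:-→d10:-→d11:-→d12:-→d13:-→d14:-→d15:-→d16:-→d17:-→d18:-→d19:-→d20:-→d21:-→d22:-→d23:H1 -> H1
  + 176.56.216.0/21 (H2) depth=21
  + 159.128.0.0/9 (H2) depth=9
  lookup 34.165.80.11: bits 001000101010010101010000 walk d0:H3→d1:-→d2:-→d3:-→d4:-→d5:-→d6:-→d7:-→d8:-→d9:-→d10:-→d11:-→d12:-→d13:-→d14:-→d15:-→d16:-→d17:-→d18:-→d19:-→d20:-→d21:-→d22:-→d23:-→d24:H3 -> H3
  lookup 176.0.11.131: bits 1011000000 walk d0:H3→d1:-→d2:-→d3:-→d4:-→d5:-→d6:-→d7:-→d8:H2→d9:-→d10:- -> H2
  + 159.216.26.112/28 (H4) depth=28
  del 176.0.0.0/8 (clear depth 8)
  + 159.208.0.0/12 (H5) depth=12
  + 176.56.220.181/32 (H3) depth=32
  lookup 159.216.26.112: bits 1001111111011000000110100111 walk d0:H3→d1:-→d2:-→d3:-→d4:-→d5:-→d6:-→d7:-→d8:-→d9:H2→d10:-→d11:-→d12:H5→d13:-→d14:-→d15:-→d16:-→d17:-→d18:-→d19:-→d20:-→d21:-→d22:-→d23:-→d24:-→d25:-→d26:-→d27:-→d28:H4 -> H4
  + 176.0.0.0/7 (H5) depth=7
  lookup 176.0.0.0: bits 1011000000 walk d0:H3→d1:-→d2:-→d3:-→d4:-→d5:-→d6:-→d7:H5→d8:-→d9:-→d10:- -> H5
  + 10.0.0.0/7 (H6) depth=7
  lookup 159.216.26.124: bits 1001111111011000000110100111 walk d0:H3→d1:-→d2:-→d3:-→d4:-→d5:-→d6:-→d7:-→d8:-→d9:H2→d10:-→d11:-→d12:H5→d13:-→d14:-→d15:-→d16:-→d17:-→d18:-→d19:-→d20:-→d21:-→d22:-→d23:-→d24:-→d25:-→d26:-→d27:-→d28:H4 -> H4
  + 34.128.0.0/10 (H0) depth=10
  + 0.0.0.0/0 (H3) depth=0

== LOOKUPS ==
["H3","H6","H6","H1","H1","H1","H3","H2","H4","H5","H4"]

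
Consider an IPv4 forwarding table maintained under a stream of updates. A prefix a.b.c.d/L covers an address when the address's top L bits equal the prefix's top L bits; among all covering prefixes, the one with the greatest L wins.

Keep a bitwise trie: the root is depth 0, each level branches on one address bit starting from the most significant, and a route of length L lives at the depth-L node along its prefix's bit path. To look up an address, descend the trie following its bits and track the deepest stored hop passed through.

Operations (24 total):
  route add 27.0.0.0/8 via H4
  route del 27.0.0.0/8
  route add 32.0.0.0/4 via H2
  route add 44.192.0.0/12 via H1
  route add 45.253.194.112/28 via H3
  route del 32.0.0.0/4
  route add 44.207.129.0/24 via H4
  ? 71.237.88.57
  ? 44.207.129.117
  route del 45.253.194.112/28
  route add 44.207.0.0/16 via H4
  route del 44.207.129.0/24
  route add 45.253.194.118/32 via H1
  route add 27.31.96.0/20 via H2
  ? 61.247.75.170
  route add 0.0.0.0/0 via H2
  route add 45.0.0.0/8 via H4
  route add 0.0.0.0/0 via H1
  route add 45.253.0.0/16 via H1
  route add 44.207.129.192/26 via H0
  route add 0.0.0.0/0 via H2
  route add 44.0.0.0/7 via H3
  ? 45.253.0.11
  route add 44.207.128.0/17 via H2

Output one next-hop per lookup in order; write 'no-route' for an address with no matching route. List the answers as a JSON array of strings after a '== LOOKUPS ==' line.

Trace:
  + 27.0.0.0/8 (H4) depth=8
  - 27.0.0.0/8 clear@8
  + 32.0.0.0/4 (H2) depth=4
  + 44.192.0.0/12 (H1) depth=12
  + 45.253.194.112/28 (H3) depth=28
  - 32.0.0.0/4 clear@4
  + 44.207.129.0/24 (H4) depth=24
  ? 71.237.88.57  path d0:-→d1:-  best=no-route
  ? 44.207.129.117  path d0:-→d1:-→d2:-→d3:-→d4:-→d5:-→d6:-→d7:-→d8:-→d9:-→d10:-→d11:-→d12:H1→d13:-→d14:-→d15:-→d16:-→d17:-→d18:-→d19:-→d20:-→d21:-→d22:-→d23:-→d24:H4  best=H4
  - 45.253.194.112/28 clear@28
  + 44.207.0.0/16 (H4) depth=16
  - 44.207.129.0/24 clear@24
  + 45.253.194.118/32 (H1) depth=32
  + 27.31.96.0/20 (H2) depth=20
  ? 61.247.75.170  path d0:-→d1:-→d2:-→d3:-  best=no-route
  + 0.0.0.0/0 (H2) depth=0
  + 45.0.0.0/8 (H4) depth=8
  + 0.0.0.0/0 (H1) depth=0
  + 45.253.0.0/16 (H1) depth=16
  + 44.207.129.192/26 (H0) depth=26
  + 0.0.0.0/0 (H2) depth=0
  + 44.0.0.0/7 (H3) depth=7
  ? 45.253.0.11  path d0:H2→d1:-→d2:-→d3:-→d4:-→d5:-→d6:-→d7:H3→d8:H4→d9:-→d10:-→d11:-→d12:-→d13:-→d14:-→d15:-→d16:H1  best=H1
  + 44.207.128.0/17 (H2) depth=17

== LOOKUPS ==
["no-route","H4","no-route","H1"]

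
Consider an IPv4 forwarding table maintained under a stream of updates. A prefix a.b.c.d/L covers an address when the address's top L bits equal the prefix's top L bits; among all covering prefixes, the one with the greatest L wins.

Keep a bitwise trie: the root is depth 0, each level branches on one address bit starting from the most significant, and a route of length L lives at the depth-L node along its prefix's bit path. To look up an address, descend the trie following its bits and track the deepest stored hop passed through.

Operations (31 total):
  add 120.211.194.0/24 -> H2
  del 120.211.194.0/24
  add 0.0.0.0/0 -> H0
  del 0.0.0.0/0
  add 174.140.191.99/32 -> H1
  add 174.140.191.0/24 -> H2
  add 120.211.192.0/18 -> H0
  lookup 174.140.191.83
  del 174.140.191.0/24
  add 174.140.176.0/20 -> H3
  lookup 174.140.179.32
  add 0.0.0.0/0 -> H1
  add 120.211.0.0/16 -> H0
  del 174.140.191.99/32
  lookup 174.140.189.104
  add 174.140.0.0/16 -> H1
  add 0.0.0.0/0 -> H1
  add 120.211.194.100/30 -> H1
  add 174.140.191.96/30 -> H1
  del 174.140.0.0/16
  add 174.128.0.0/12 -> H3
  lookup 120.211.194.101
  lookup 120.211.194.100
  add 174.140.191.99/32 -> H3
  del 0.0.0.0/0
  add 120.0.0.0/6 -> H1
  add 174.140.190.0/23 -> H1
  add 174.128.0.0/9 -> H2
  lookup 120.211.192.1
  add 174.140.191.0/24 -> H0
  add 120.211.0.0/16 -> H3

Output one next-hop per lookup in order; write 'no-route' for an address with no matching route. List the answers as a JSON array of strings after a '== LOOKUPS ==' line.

Trace:
  add 120.211.194.0/24 -> H2 at depth 24
  - 120.211.194.0/24 clear@24
  add 0.0.0.0/0 -> H0 at depth 0
  - 0.0.0.0/0 clear@0
  add 174.140.191.99/32 -> H1 at depth 32
  add 174.140.191.0/24 -> H2 at depth 24
  add 120.211.192.0/18 -> H0 at depth 18
  lookup 174.140.191.83: bits 10101110100011001011111101 walk d0:-→d1:-→d2:-→d3:-→d4:-→d5:-→d6:-→d7:-→d8:-→d9:-→d10:-→d11:-→d12:-→d13:-→d14:-→d15:-→d16:-→d17:-→d18:-→d19:-→d20:-→d21:-→d22:-→d23:-→d24:H2→d25:-→d26:- -> H2
  - 174.140.191.0/24 clear@24
  add 174.140.176.0/20 -> H3 at depth 20
  lookup 174.140.179.32: bits 10101110100011001011 walk d0:-→d1:-→d2:-→d3:-→d4:-→d5:-→d6:-→d7:-→d8:-→d9:-→d10:-→d11:-→d12:-→d13:-→d14:-→d15:-→d16:-→d17:-→d18:-→d19:-→d20:H3 -> H3
  add 0.0.0.0/0 -> H1 at depth 0
  add 120.211.0.0/16 -> H0 at depth 16
  - 174.140.191.99/32 clear@32
  lookup 174.140.189.104: bits 1010111010001100101111 walk d0:H1→d1:-→d2:-→d3:-→d4:-→d5:-→d6:-→d7:-→d8:-→d9:-→d10:-→d11:-→d12:-→d13:-→d14:-→d15:-→d16:-→d17:-→d18:-→d19:-→d20:H3→d21:-→d22:- -> H3
  add 174.140.0.0/16 -> H1 at depth 16
  add 0.0.0.0/0 -> H1 at depth 0
  add 120.211.194.100/30 -> H1 at depth 30
  add 174.140.191.96/30 -> H1 at depth 30
  - 174.140.0.0/16 clear@16
  add 174.128.0.0/12 -> H3 at depth 12
  lookup 120.211.194.101: bits 011110001101001111000010011001 walk d0:H1→d1:-→d2:-→d3:-→d4:-→d5:-→d6:-→d7:-→d8:-→d9:-→d10:-→d11:-→d12:-→d13:-→d14:-→d15:-→d16:H0→d17:-→d18:H0→d19:-→d20:-→d21:-→d22:-→d23:-→d24:-→d25:-→d26:-→d27:-→d28:-→d29:-→d30:H1 -> H1
  lookup 120.211.194.100: bits 011110001101001111000010011001 walk d0:H1→d1:-→d2:-→d3:-→d4:-→d5:-→d6:-→d7:-→d8:-→d9:-→d10:-→d11:-→d12:-→d13:-→d14:-→d15:-→d16:H0→d17:-→d18:H0→d19:-→d20:-→d21:-→d22:-→d23:-→d24:-→d25:-→d26:-→d27:-→d28:-→d29:-→d30:H1 -> H1
  add 174.140.191.99/32 -> H3 at depth 32
  - 0.0.0.0/0 clear@0
  add 120.0.0.0/6 -> H1 at depth 6
  add 174.140.190.0/23 -> H1 at depth 23
  add 174.128.0.0/9 -> H2 at depth 9
  lookup 120.211.192.1: bits 0111100011010011110000 walk d0:-→d1:-→d2:-→d3:-→d4:-→d5:-→d6:H1→d7:-→d8:-→d9:-→d10:-→d11:-→d12:-→d13:-→d14:-→d15:-→d16:H0→d17:-→d18:H0→d19:-→d20:-→d21:-→d22:- -> H0
  add 174.140.191.0/24 -> H0 at depth 24
  add 120.211.0.0/16 -> H3 at depth 16

== LOOKUPS ==
["H2","H3","H3","H1","H1","H0"]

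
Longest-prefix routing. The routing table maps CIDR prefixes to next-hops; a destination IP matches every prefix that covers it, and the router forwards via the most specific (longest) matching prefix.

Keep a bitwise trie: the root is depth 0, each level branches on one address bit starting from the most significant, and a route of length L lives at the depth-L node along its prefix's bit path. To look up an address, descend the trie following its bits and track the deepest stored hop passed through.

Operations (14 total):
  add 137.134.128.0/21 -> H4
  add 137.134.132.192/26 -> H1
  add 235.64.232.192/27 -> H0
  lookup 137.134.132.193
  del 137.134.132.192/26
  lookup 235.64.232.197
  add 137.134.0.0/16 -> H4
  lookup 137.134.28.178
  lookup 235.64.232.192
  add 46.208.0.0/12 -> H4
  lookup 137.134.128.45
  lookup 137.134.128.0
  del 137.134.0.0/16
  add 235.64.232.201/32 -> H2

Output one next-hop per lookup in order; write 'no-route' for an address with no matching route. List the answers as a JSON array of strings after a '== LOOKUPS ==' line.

Process each operation:
  add 137.134.128.0/21 -> H4 at depth 21
  add 137.134.132.192/26 -> H1 at depth 26
  add 235.64.232.192/27 -> H0 at depth 27
  lookup 137.134.132.193: bits 10001001100001101000010011 walk d0:-→d1:-→d2:-→d3:-→d4:-→d5:-→d6:-→d7:-→d8:-→d9:-→d10:-→d11:-→d12:-→d13:-→d14:-→d15:-→d16:-→d17:-→d18:-→d19:-→d20:-→d21:H4→d22:-→d23:-→d24:-→d25:-→d26:H1 -> H1
  - 137.134.132.192/26 clear@26
  lookup 235.64.232.197: bits 111010110100000011101000110 walk d0:-→d1:-→d2:-→d3:-→d4:-→d5:-→d6:-→d7:-→d8:-→d9:-→d10:-→d11:-→d12:-→d13:-→d14:-→d15:-→d16:-→d17:-→d18:-→d19:-→d20:-→d21:-→d22:-→d23:-→d24:-→d25:-→d26:-→d27:H0 -> H0
  add 137.134.0.0/16 -> H4 at depth 16
  lookup 137.134.28.178: bits 1000100110000110 walk d0:-→d1:-→d2:-→d3:-→d4:-→d5:-→d6:-→d7:-→d8:-→d9:-→d10:-→d11:-→d12:-→d13:-→d14:-→d15:-→d16:H4 -> H4
  lookup 235.64.232.192: bits 111010110100000011101000110 walk d0:-→d1:-→d2:-→d3:-→d4:-→d5:-→d6:-→d7:-→d8:-→d9:-→d10:-→d11:-→d12:-→d13:-→d14:-→d15:-→d16:-→d17:-→d18:-→d19:-→d20:-→d21:-→d22:-→d23:-→d24:-→d25:-→d26:-→d27:H0 -> H0
  add 46.208.0.0/12 -> H4 at depth 12
  lookup 137.134.128.45: bits 100010011000011010000 walk d0:-→d1:-→d2:-→d3:-→d4:-→d5:-→d6:-→d7:-→d8:-→d9:-→d10:-→d11:-→d12:-→d13:-→d14:-→d15:-→d16:H4→d17:-→d18:-→d19:-→d20:-→d21:H4 -> H4
  lookup 137.134.128.0: bits 100010011000011010000 walk d0:-→d1:-→d2:-→d3:-→d4:-→d5:-→d6:-→d7:-→d8:-→d9:-→d10:-→d11:-→d12:-→d13:-→d14:-→d15:-→d16:H4→d17:-→d18:-→d19:-→d20:-→d21:H4 -> H4
  - 137.134.0.0/16 clear@16
  add 235.64.232.201/32 -> H2 at depth 32

== LOOKUPS ==
["H1","H0","H4","H0","H4","H4"]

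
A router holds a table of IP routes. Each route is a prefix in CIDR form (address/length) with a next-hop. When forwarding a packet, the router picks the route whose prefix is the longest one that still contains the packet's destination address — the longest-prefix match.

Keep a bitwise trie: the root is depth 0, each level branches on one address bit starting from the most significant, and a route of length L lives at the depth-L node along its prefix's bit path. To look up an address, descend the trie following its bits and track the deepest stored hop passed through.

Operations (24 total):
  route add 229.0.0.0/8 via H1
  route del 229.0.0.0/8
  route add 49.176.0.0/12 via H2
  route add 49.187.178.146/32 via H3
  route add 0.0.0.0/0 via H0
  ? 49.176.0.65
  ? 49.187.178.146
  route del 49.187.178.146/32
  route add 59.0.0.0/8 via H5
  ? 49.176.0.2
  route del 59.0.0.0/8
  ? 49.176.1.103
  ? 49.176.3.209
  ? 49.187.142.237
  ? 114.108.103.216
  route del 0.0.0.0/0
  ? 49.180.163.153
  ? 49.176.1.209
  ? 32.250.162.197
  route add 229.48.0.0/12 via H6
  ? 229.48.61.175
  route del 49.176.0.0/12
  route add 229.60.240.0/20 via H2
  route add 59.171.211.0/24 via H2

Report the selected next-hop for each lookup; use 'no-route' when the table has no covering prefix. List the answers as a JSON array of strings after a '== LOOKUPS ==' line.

Trace:
  + 229.0.0.0/8 (H1) depth=8
  - 229.0.0.0/8 clear@8
  + 49.176.0.0/12 (H2) depth=12
  + 49.187.178.146/32 (H3) depth=32
  + 0.0.0.0/0 (H0) depth=0
  ? 49.176.0.65  path d0:H0→d1:-→d2:-→d3:-→d4:-→d5:-→d6:-→d7:-→d8:-→d9:-→d10:-→d11:-→d12:H2  best=H2
  ? 49.187.178.146  path d0:H0→d1:-→d2:-→d3:-→d4:-→d5:-→d6:-→d7:-→d8:-→d9:-→d10:-→d11:-→d12:H2→d13:-→d14:-→d15:-→d16:-→d17:-→d18:-→d19:-→d20:-→d21:-→d22:-→d23:-→d24:-→d25:-→d26:-→d27:-→d28:-→d29:-→d30:-→d31:-→d32:H3  best=H3
  - 49.187.178.146/32 clear@32
  + 59.0.0.0/8 (H5) depth=8
  ? 49.176.0.2  path d0:H0→d1:-→d2:-→d3:-→d4:-→d5:-→d6:-→d7:-→d8:-→d9:-→d10:-→d11:-→d12:H2  best=H2
  - 59.0.0.0/8 clear@8
  ? 49.176.1.103  path d0:H0→d1:-→d2:-→d3:-→d4:-→d5:-→d6:-→d7:-→d8:-→d9:-→d10:-→d11:-→d12:H2  best=H2
  ? 49.176.3.209  path d0:H0→d1:-→d2:-→d3:-→d4:-→d5:-→d6:-→d7:-→d8:-→d9:-→d10:-→d11:-→d12:H2  best=H2
  ? 49.187.142.237  path d0:H0→d1:-→d2:-→d3:-→d4:-→d5:-→d6:-→d7:-→d8:-→d9:-→d10:-→d11:-→d12:H2→d13:-→d14:-→d15:-→d16:-→d17:-→d18:-  best=H2
  ? 114.108.103.216  path d0:H0→d1:-  best=H0
  - 0.0.0.0/0 clear@0
  ? 49.180.163.153  path d0:-→d1:-→d2:-→d3:-→d4:-→d5:-→d6:-→d7:-→d8:-→d9:-→d10:-→d11:-→d12:H2  best=H2
  ? 49.176.1.209  path d0:-→d1:-→d2:-→d3:-→d4:-→d5:-→d6:-→d7:-→d8:-→d9:-→d10:-→d11:-→d12:H2  best=H2
  ? 32.250.162.197  path d0:-→d1:-→d2:-→d3:-  best=no-route
  + 229.48.0.0/12 (H6) depth=12
  ? 229.48.61.175  path d0:-→d1:-→d2:-→d3:-→d4:-→d5:-→d6:-→d7:-→d8:-→d9:-→d10:-→d11:-→d12:H6  best=H6
  - 49.176.0.0/12 clear@12
  + 229.60.240.0/20 (H2) depth=20
  + 59.171.211.0/24 (H2) depth=24

== LOOKUPS ==
["H2","H3","H2","H2","H2","H2","H0","H2","H2","no-route","H6"]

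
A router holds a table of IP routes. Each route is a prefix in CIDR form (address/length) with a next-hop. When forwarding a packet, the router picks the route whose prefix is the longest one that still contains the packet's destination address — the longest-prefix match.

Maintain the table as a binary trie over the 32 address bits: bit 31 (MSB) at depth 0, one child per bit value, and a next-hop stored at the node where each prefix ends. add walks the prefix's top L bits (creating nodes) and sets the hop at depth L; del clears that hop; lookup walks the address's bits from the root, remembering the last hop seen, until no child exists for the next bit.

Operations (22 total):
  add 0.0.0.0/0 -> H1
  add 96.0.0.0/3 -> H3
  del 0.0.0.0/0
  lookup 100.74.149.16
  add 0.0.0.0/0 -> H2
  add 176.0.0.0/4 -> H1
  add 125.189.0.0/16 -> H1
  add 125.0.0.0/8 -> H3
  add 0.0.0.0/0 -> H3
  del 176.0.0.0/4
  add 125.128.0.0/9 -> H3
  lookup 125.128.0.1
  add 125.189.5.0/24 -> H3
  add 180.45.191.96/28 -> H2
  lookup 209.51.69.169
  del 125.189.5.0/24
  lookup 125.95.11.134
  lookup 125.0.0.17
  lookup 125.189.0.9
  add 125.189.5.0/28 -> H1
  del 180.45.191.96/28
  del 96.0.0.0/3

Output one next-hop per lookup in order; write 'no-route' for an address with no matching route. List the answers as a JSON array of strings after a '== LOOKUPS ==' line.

Apply in order:
  add 0.0.0.0/0 -> H1 at depth 0
  add 96.0.0.0/3 -> H3 at depth 3
  - 0.0.0.0/0 clear@0
  ? 100.74.149.16  path d0:-→d1:-→d2:-→d3:H3  best=H3
  add 0.0.0.0/0 -> H2 at depth 0
  add 176.0.0.0/4 -> H1 at depth 4
  add 125.189.0.0/16 -> H1 at depth 16
  add 125.0.0.0/8 -> H3 at depth 8
  add 0.0.0.0/0 -> H3 at depth 0
  - 176.0.0.0/4 clear@4
  add 125.128.0.0/9 -> H3 at depth 9
  ? 125.128.0.1  path d0:H3→d1:-→d2:-→d3:H3→d4:-→d5:-→d6:-→d7:-→d8:H3→d9:H3→d10:-  best=H3
  add 125.189.5.0/24 -> H3 at depth 24
  add 180.45.191.96/28 -> H2 at depth 28
  ? 209.51.69.169  path d0:H3→d1:-  best=H3
  - 125.189.5.0/24 clear@24
  ? 125.95.11.134  path d0:H3→d1:-→d2:-→d3:H3→d4:-→d5:-→d6:-→d7:-→d8:H3  best=H3
  ? 125.0.0.17  path d0:H3→d1:-→d2:-→d3:H3→d4:-→d5:-→d6:-→d7:-→d8:H3  best=H3
  ? 125.189.0.9  path d0:H3→d1:-→d2:-→d3:H3→d4:-→d5:-→d6:-→d7:-→d8:H3→d9:H3→d10:-→d11:-→d12:-→d13:-→d14:-→d15:-→d16:H1→d17:-→d18:-→d19:-→d20:-→d21:-  best=H1
  add 125.189.5.0/28 -> H1 at depth 28
  - 180.45.191.96/28 clear@28
  - 96.0.0.0/3 clear@3

== LOOKUPS ==
["H3","H3","H3","H3","H3","H1"]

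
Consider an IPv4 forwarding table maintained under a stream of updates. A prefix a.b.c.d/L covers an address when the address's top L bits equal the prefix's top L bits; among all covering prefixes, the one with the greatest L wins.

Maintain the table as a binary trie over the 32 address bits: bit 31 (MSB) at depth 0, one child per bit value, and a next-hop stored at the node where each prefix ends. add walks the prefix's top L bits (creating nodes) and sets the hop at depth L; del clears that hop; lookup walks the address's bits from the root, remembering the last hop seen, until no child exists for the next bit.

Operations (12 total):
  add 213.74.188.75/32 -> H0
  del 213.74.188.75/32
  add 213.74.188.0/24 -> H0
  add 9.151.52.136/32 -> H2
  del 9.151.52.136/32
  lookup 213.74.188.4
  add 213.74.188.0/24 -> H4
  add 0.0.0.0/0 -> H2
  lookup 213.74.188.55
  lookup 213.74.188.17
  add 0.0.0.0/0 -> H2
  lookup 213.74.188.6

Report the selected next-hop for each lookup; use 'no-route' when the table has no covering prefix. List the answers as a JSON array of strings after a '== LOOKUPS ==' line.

Apply in order:
  + 213.74.188.75/32 (H0) depth=32
  del 213.74.188.75/32 (clear depth 32)
  + 213.74.188.0/24 (H0) depth=24
  + 9.151.52.136/32 (H2) depth=32
  del 9.151.52.136/32 (clear depth 32)
  ? 213.74.188.4  path d0:-→d1:-→d2:-→d3:-→d4:-→d5:-→d6:-→d7:-→d8:-→d9:-→d10:-→d11:-→d12:-→d13:-→d14:-→d15:-→d16:-→d17:-→d18:-→d19:-→d20:-→d21:-→d22:-→d23:-→d24:H0→d25:-  best=H0
  + 213.74.188.0/24 (H4) depth=24
  + 0.0.0.0/0 (H2) depth=0
  ? 213.74.188.55  path d0:H2→d1:-→d2:-→d3:-→d4:-→d5:-→d6:-→d7:-→d8:-→d9:-→d10:-→d11:-→d12:-→d13:-→d14:-→d15:-→d16:-→d17:-→d18:-→d19:-→d20:-→d21:-→d22:-→d23:-→d24:H4→d25:-  best=H4
  ? 213.74.188.17  path d0:H2→d1:-→d2:-→d3:-→d4:-→d5:-→d6:-→d7:-→d8:-→d9:-→d10:-→d11:-→d12:-→d13:-→d14:-→d15:-→d16:-→d17:-→d18:-→d19:-→d20:-→d21:-→d22:-→d23:-→d24:H4→d25:-  best=H4
  + 0.0.0.0/0 (H2) depth=0
  ? 213.74.188.6  path d0:H2→d1:-→d2:-→d3:-→d4:-→d5:-→d6:-→d7:-→d8:-→d9:-→d10:-→d11:-→d12:-→d13:-→d14:-→d15:-→d16:-→d17:-→d18:-→d19:-→d20:-→d21:-→d22:-→d23:-→d24:H4→d25:-  best=H4

== LOOKUPS ==
["H0","H4","H4","H4"]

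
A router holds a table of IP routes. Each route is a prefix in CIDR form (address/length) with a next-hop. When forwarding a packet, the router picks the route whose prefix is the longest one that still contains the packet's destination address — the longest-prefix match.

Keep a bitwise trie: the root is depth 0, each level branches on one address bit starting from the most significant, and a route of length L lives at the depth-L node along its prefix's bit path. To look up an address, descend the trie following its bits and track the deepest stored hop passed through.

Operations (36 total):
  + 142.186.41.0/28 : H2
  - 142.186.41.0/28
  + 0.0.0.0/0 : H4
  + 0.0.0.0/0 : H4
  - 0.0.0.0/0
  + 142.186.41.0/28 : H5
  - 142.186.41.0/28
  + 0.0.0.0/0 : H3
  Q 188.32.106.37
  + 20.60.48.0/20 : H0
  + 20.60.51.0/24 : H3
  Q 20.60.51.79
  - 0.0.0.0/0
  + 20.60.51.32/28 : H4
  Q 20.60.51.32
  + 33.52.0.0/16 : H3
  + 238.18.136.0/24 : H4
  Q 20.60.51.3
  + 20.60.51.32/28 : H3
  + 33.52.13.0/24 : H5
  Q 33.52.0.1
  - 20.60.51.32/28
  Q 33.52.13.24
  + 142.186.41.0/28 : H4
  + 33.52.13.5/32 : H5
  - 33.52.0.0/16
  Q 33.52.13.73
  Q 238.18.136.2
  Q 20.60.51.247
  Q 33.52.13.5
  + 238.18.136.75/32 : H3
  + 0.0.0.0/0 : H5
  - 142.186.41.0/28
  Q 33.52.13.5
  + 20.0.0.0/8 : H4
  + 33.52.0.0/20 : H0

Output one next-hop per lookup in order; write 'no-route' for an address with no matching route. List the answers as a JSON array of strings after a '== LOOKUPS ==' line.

Trace:
  add 142.186.41.0/28 -> H2 at depth 28
  del 142.186.41.0/28 (clear depth 28)
  add 0.0.0.0/0 -> H4 at depth 0
  add 0.0.0.0/0 -> H4 at depth 0
  del 0.0.0.0/0 (clear depth 0)
  add 142.186.41.0/28 -> H5 at depth 28
  del 142.186.41.0/28 (clear depth 28)
  add 0.0.0.0/0 -> H3 at depth 0
  lookup 188.32.106.37: bits 10 walk d0:H3→d1:-→d2:- -> H3
  add 20.60.48.0/20 -> H0 at depth 20
  add 20.60.51.0/24 -> H3 at depth 24
  lookup 20.60.51.79: bits 000101000011110000110011 walk d0:H3→d1:-→d2:-→d3:-→d4:-→d5:-→d6:-→d7:-→d8:-→d9:-→d10:-→d11:-→d12:-→d13:-→d14:-→d15:-→d16:-→d17:-→d18:-→d19:-→d20:H0→d21:-→d22:-→d23:-→d24:H3 -> H3
  del 0.0.0.0/0 (clear depth 0)
  add 20.60.51.32/28 -> H4 at depth 28
  lookup 20.60.51.32: bits 0001010000111100001100110010 walk d0:-→d1:-→d2:-→d3:-→d4:-→d5:-→d6:-→d7:-→d8:-→d9:-→d10:-→d11:-→d12:-→d13:-→d14:-→d15:-→d16:-→d17:-→d18:-→d19:-→d20:H0→d21:-→d22:-→d23:-→d24:H3→d25:-→d26:-→d27:-→d28:H4 -> H4
  add 33.52.0.0/16 -> H3 at depth 16
  add 238.18.136.0/24 -> H4 at depth 24
  lookup 20.60.51.3: bits 00010100001111000011001100 walk d0:-→d1:-→d2:-→d3:-→d4:-→d5:-→d6:-→d7:-→d8:-→d9:-→d10:-→d11:-→d12:-→d13:-→d14:-→d15:-→d16:-→d17:-→d18:-→d19:-→d20:H0→d21:-→d22:-→d23:-→d24:H3→d25:-→d26:- -> H3
  add 20.60.51.32/28 -> H3 at depth 28
  add 33.52.13.0/24 -> H5 at depth 24
  lookup 33.52.0.1: bits 00100001001101000000 walk d0:-→d1:-→d2:-→d3:-→d4:-→d5:-→d6:-→d7:-→d8:-→d9:-→d10:-→d11:-→d12:-→d13:-→d14:-→d15:-→d16:H3→d17:-→d18:-→d19:-→d20:- -> H3
  del 20.60.51.32/28 (clear depth 28)
  lookup 33.52.13.24: bits 001000010011010000001101 walk d0:-→d1:-→d2:-→d3:-→d4:-→d5:-→d6:-→d7:-→d8:-→d9:-→d10:-→d11:-→d12:-→d13:-→d14:-→d15:-→d16:H3→d17:-→d18:-→d19:-→d20:-→d21:-→d22:-→d23:-→d24:H5 -> H5
  add 142.186.41.0/28 -> H4 at depth 28
  add 33.52.13.5/32 -> H5 at depth 32
  del 33.52.0.0/16 (clear depth 16)
  lookup 33.52.13.73: bits 0010000100110100000011010 walk d0:-→d1:-→d2:-→d3:-→d4:-→d5:-→d6:-→d7:-→d8:-→d9:-→d10:-→d11:-→d12:-→d13:-→d14:-→d15:-→d16:-→d17:-→d18:-→d19:-→d20:-→d21:-→d22:-→d23:-→d24:H5→d25:- -> H5
  lookup 238.18.136.2: bits 111011100001001010001000 walk d0:-→d1:-→d2:-→d3:-→d4:-→d5:-→d6:-→d7:-→d8:-→d9:-→d10:-→d11:-→d12:-→d13:-→d14:-→d15:-→d16:-→d17:-→d18:-→d19:-→d20:-→d21:-→d22:-→d23:-→d24:H4 -> H4
  lookup 20.60.51.247: bits 000101000011110000110011 walk d0:-→d1:-→d2:-→d3:-→d4:-→d5:-→d6:-→d7:-→d8:-→d9:-→d10:-→d11:-→d12:-→d13:-→d14:-→d15:-→d16:-→d17:-→d18:-→d19:-→d20:H0→d21:-→d22:-→d23:-→d24:H3 -> H3
  lookup 33.52.13.5: bits 00100001001101000000110100000101 walk d0:-→d1:-→d2:-→d3:-→d4:-→d5:-→d6:-→d7:-→d8:-→d9:-→d10:-→d11:-→d12:-→d13:-→d14:-→d15:-→d16:-→d17:-→d18:-→d19:-→d20:-→d21:-→d22:-→d23:-→d24:H5→d25:-→d26:-→d27:-→d28:-→d29:-→d30:-→d31:-→d32:H5 -> H5
  add 238.18.136.75/32 -> H3 at depth 32
  add 0.0.0.0/0 -> H5 at depth 0
  del 142.186.41.0/28 (clear depth 28)
  lookup 33.52.13.5: bits 00100001001101000000110100000101 walk d0:H5→d1:-→d2:-→d3:-→d4:-→d5:-→d6:-→d7:-→d8:-→d9:-→d10:-→d11:-→d12:-→d13:-→d14:-→d15:-→d16:-→d17:-→d18:-→d19:-→d20:-→d21:-→d22:-→d23:-→d24:H5→d25:-→d26:-→d27:-→d28:-→d29:-→d30:-→d31:-→d32:H5 -> H5
  add 20.0.0.0/8 -> H4 at depth 8
  add 33.52.0.0/20 -> H0 at depth 20

== LOOKUPS ==
["H3","H3","H4","H3","H3","H5","H5","H4","H3","H5","H5"]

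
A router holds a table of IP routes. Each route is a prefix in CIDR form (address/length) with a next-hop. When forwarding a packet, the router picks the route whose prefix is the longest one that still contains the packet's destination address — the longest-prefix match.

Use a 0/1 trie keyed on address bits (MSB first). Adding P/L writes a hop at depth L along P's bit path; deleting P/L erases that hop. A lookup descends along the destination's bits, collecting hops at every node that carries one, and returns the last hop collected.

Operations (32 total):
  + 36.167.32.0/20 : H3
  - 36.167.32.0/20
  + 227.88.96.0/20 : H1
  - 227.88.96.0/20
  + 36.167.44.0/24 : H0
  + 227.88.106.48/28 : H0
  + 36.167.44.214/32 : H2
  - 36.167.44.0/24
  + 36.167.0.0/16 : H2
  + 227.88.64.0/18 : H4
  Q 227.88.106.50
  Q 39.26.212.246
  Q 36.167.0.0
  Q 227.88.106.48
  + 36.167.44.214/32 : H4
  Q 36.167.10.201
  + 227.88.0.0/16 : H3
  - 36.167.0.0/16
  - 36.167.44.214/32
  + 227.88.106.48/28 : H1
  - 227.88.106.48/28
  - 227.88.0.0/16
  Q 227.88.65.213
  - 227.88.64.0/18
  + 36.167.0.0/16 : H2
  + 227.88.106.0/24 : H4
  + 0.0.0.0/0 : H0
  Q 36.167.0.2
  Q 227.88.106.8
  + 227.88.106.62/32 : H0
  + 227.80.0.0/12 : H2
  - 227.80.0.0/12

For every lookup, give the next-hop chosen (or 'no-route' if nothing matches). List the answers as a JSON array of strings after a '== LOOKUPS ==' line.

Process each operation:
  add 36.167.32.0/20 -> H3 at depth 20
  del 36.167.32.0/20 (clear depth 20)
  add 227.88.96.0/20 -> H1 at depth 20
  del 227.88.96.0/20 (clear depth 20)
  add 36.167.44.0/24 -> H0 at depth 24
  add 227.88.106.48/28 -> H0 at depth 28
  add 36.167.44.214/32 -> H2 at depth 32
  del 36.167.44.0/24 (clear depth 24)
  add 36.167.0.0/16 -> H2 at depth 16
  add 227.88.64.0/18 -> H4 at depth 18
  lookup 227.88.106.50: bits 1110001101011000011010100011 walk d0:-→d1:-→d2:-→d3:-→d4:-→d5:-→d6:-→d7:-→d8:-→d9:-→d10:-→d11:-→d12:-→d13:-→d14:-→d15:-→d16:-→d17:-→d18:H4→d19:-→d20:-→d21:-→d22:-→d23:-→d24:-→d25:-→d26:-→d27:-→d28:H0 -> H0
  lookup 39.26.212.246: bits 001001 walk d0:-→d1:-→d2:-→d3:-→d4:-→d5:-→d6:- -> no-route
  lookup 36.167.0.0: bits 001001001010011100 walk d0:-→d1:-→d2:-→d3:-→d4:-→d5:-→d6:-→d7:-→d8:-→d9:-→d10:-→d11:-→d12:-→d13:-→d14:-→d15:-→d16:H2→d17:-→d18:- -> H2
  lookup 227.88.106.48: bits 1110001101011000011010100011 walk d0:-→d1:-→d2:-→d3:-→d4:-→d5:-→d6:-→d7:-→d8:-→d9:-→d10:-→d11:-→d12:-→d13:-→d14:-→d15:-→d16:-→d17:-→d18:H4→d19:-→d20:-→d21:-→d22:-→d23:-→d24:-→d25:-→d26:-→d27:-→d28:H0 -> H0
  add 36.167.44.214/32 -> H4 at depth 32
  lookup 36.167.10.201: bits 001001001010011100 walk d0:-→d1:-→d2:-→d3:-→d4:-→d5:-→d6:-→d7:-→d8:-→d9:-→d10:-→d11:-→d12:-→d13:-→d14:-→d15:-→d16:H2→d17:-→d18:- -> H2
  add 227.88.0.0/16 -> H3 at depth 16
  del 36.167.0.0/16 (clear depth 16)
  del 36.167.44.214/32 (clear depth 32)
  add 227.88.106.48/28 -> H1 at depth 28
  del 227.88.106.48/28 (clear depth 28)
  del 227.88.0.0/16 (clear depth 16)
  lookup 227.88.65.213: bits 111000110101100001 walk d0:-→d1:-→d2:-→d3:-→d4:-→d5:-→d6:-→d7:-→d8:-→d9:-→d10:-→d11:-→d12:-→d13:-→d14:-→d15:-→d16:-→d17:-→d18:H4 -> H4
  del 227.88.64.0/18 (clear depth 18)
  add 36.167.0.0/16 -> H2 at depth 16
  add 227.88.106.0/24 -> H4 at depth 24
  add 0.0.0.0/0 -> H0 at depth 0
  lookup 36.167.0.2: bits 001001001010011100 walk d0:H0→d1:-→d2:-→d3:-→d4:-→d5:-→d6:-→d7:-→d8:-→d9:-→d10:-→d11:-→d12:-→d13:-→d14:-→d15:-→d16:H2→d17:-→d18:- -> H2
  lookup 227.88.106.8: bits 11100011010110000110101000 walk d0:H0→d1:-→d2:-→d3:-→d4:-→d5:-→d6:-→d7:-→d8:-→d9:-→d10:-→d11:-→d12:-→d13:-→d14:-→d15:-→d16:-→d17:-→d18:-→d19:-→d20:-→d21:-→d22:-→d23:-→d24:H4→d25:-→d26:- -> H4
  add 227.88.106.62/32 -> H0 at depth 32
  add 227.80.0.0/12 -> H2 at depth 12
  del 227.80.0.0/12 (clear depth 12)

== LOOKUPS ==
["H0","no-route","H2","H0","H2","H4","H2","H4"]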